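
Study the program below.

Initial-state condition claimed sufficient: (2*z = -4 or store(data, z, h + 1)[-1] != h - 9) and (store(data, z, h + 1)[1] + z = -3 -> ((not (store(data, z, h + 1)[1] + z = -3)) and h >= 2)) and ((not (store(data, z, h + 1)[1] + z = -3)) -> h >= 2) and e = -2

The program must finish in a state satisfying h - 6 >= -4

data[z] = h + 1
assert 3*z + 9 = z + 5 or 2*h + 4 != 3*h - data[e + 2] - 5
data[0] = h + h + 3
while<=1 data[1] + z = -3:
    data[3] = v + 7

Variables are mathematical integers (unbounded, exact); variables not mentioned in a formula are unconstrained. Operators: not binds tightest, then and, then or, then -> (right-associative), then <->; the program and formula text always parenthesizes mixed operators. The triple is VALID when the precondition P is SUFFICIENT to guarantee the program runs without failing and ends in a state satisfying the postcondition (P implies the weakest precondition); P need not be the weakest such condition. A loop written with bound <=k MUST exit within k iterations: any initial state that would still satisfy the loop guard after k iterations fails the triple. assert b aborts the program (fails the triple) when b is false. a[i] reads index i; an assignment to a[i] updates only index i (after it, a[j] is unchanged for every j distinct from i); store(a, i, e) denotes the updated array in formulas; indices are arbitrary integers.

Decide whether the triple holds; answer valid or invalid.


Working backward. After the program, the postcondition h - 6 >= -4 must hold; in canonical form it is h >= 2.
Before the loop (bound <=1), unroll the exhaustion recursion (WP_0 = exit-now case; WP_j = one more guarded iteration, up to j = 1):
  WP_0: (not (data[1] + z = -3)) and h >= 2
  WP_1: (data[1] + z = -3 -> ((not (data[1] + z = -3)) and h >= 2)) and ((not (data[1] + z = -3)) -> h >= 2)
So before the loop: (data[1] + z = -3 -> ((not (data[1] + z = -3)) and h >= 2)) and ((not (data[1] + z = -3)) -> h >= 2)
Before data[0] := h + h + 3: (data[1] + z = -3 -> ((not (data[1] + z = -3)) and h >= 2)) and ((not (data[1] + z = -3)) -> h >= 2)
Before assert 3*z + 9 = z + 5 or 2*h + 4 != 3*h - data[e + 2] - 5: (2*z = -4 or data[e + 2] != h - 9) and (data[1] + z = -3 -> ((not (data[1] + z = -3)) and h >= 2)) and ((not (data[1] + z = -3)) -> h >= 2)
Before data[z] := h + 1: (2*z = -4 or store(data, z, h + 1)[e + 2] != h - 9) and (store(data, z, h + 1)[1] + z = -3 -> ((not (store(data, z, h + 1)[1] + z = -3)) and h >= 2)) and ((not (store(data, z, h + 1)[1] + z = -3)) -> h >= 2)
The weakest precondition is (2*z = -4 or store(data, z, h + 1)[e + 2] != h - 9) and (store(data, z, h + 1)[1] + z = -3 -> ((not (store(data, z, h + 1)[1] + z = -3)) and h >= 2)) and ((not (store(data, z, h + 1)[1] + z = -3)) -> h >= 2).
Check whether (2*z = -4 or store(data, z, h + 1)[-1] != h - 9) and (store(data, z, h + 1)[1] + z = -3 -> ((not (store(data, z, h + 1)[1] + z = -3)) and h >= 2)) and ((not (store(data, z, h + 1)[1] + z = -3)) -> h >= 2) and e = -2 implies it.
Countermodel: at the initial state data = {[-30156] = 4, [-1] = 6516, [0] = -7, [1] = 30152, elsewhere 4}, e = -2, h = 2, z = -30156, the precondition holds but the weakest precondition fails.
Answer: invalid


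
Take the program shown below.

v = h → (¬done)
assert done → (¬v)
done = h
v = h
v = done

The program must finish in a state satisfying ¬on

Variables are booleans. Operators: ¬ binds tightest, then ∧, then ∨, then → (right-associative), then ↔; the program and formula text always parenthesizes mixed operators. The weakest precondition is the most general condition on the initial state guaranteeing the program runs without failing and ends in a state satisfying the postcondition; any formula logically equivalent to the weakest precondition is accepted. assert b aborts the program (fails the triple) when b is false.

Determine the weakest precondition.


Working backward. After the program, ¬on must hold.
Before v := done: ¬on
Before v := h: ¬on
Before done := h: ¬on
Before assert done → (¬v): (done → (¬v)) ∧ (¬on)
Before v := h → (¬done): (done → (¬(h → (¬done)))) ∧ (¬on)
Answer: WP = (done → (¬(h → (¬done)))) ∧ (¬on)


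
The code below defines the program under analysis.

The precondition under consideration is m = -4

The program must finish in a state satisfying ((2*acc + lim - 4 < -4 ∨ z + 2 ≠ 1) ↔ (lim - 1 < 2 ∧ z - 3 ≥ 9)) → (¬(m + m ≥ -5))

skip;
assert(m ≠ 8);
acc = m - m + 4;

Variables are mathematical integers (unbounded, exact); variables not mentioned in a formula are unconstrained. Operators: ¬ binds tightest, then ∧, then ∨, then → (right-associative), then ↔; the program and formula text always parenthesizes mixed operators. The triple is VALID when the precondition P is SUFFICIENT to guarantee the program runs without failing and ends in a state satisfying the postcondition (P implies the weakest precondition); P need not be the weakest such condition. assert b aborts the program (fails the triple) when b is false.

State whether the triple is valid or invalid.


Working backward. After the program, the postcondition ((2*acc + lim - 4 < -4 ∨ z + 2 ≠ 1) ↔ (lim - 1 < 2 ∧ z - 3 ≥ 9)) → (¬(m + m ≥ -5)) must hold; in canonical form it is ((2*acc + lim < 0 ∨ z ≠ -1) ↔ (lim < 3 ∧ z ≥ 12)) → (¬(2*m ≥ -5)).
Before acc := m - m + 4: ((lim < -8 ∨ z ≠ -1) ↔ (lim < 3 ∧ z ≥ 12)) → (¬(2*m ≥ -5))
Before assert m ≠ 8: m ≠ 8 ∧ (((lim < -8 ∨ z ≠ -1) ↔ (lim < 3 ∧ z ≥ 12)) → (¬(2*m ≥ -5)))
Before skip: m ≠ 8 ∧ (((lim < -8 ∨ z ≠ -1) ↔ (lim < 3 ∧ z ≥ 12)) → (¬(2*m ≥ -5)))
The weakest precondition is m ≠ 8 ∧ (((lim < -8 ∨ z ≠ -1) ↔ (lim < 3 ∧ z ≥ 12)) → (¬(2*m ≥ -5))).
Check whether m = -4 implies it.
Every state satisfying the precondition satisfies the weakest precondition: the implication holds.
Answer: valid


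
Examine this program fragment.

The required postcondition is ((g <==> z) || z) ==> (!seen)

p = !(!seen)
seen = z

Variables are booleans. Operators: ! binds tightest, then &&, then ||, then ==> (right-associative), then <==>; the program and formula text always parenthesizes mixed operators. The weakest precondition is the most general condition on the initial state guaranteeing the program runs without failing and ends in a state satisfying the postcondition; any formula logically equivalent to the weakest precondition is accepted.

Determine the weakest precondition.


Working backward. After the program, ((g <==> z) || z) ==> (!seen) must hold.
Before seen := z: ((g <==> z) || z) ==> (!z)
Before p := !(!seen): ((g <==> z) || z) ==> (!z)
Answer: WP = ((g <==> z) || z) ==> (!z)


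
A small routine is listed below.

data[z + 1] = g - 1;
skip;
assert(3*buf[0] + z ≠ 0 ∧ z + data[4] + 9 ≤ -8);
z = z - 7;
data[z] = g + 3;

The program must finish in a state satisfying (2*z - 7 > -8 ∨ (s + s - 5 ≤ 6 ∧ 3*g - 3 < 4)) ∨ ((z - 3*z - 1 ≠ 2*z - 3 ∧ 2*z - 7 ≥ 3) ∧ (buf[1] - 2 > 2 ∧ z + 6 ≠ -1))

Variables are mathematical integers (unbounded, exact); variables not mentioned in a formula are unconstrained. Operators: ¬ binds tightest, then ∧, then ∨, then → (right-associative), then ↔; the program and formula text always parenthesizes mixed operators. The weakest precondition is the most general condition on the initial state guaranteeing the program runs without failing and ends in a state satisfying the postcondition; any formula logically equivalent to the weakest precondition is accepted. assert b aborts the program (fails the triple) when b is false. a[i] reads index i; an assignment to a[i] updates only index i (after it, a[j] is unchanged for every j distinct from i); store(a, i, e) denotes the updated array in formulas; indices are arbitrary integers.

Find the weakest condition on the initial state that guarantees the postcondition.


Working backward. After the program, the postcondition (2*z - 7 > -8 ∨ (s + s - 5 ≤ 6 ∧ 3*g - 3 < 4)) ∨ ((z - 3*z - 1 ≠ 2*z - 3 ∧ 2*z - 7 ≥ 3) ∧ (buf[1] - 2 > 2 ∧ z + 6 ≠ -1)) must hold; in canonical form it is 2*z > -1 ∨ (2*s ≤ 11 ∧ 3*g < 7) ∨ (4*z ≠ 2 ∧ 2*z ≥ 10 ∧ buf[1] > 4 ∧ z ≠ -7).
Before data[z] := g + 3: 2*z > -1 ∨ (2*s ≤ 11 ∧ 3*g < 7) ∨ (4*z ≠ 2 ∧ 2*z ≥ 10 ∧ buf[1] > 4 ∧ z ≠ -7)
Before z := z - 7: 2*z > 13 ∨ (2*s ≤ 11 ∧ 3*g < 7) ∨ (4*z ≠ 30 ∧ 2*z ≥ 24 ∧ buf[1] > 4 ∧ z ≠ 0)
Before assert 3*buf[0] + z ≠ 0 ∧ z + data[4] + 9 ≤ -8: 3*buf[0] + z ≠ 0 ∧ data[4] + z ≤ -17 ∧ (2*z > 13 ∨ (2*s ≤ 11 ∧ 3*g < 7) ∨ (4*z ≠ 30 ∧ 2*z ≥ 24 ∧ buf[1] > 4 ∧ z ≠ 0))
Before skip: 3*buf[0] + z ≠ 0 ∧ data[4] + z ≤ -17 ∧ (2*z > 13 ∨ (2*s ≤ 11 ∧ 3*g < 7) ∨ (4*z ≠ 30 ∧ 2*z ≥ 24 ∧ buf[1] > 4 ∧ z ≠ 0))
Before data[z + 1] := g - 1: 3*buf[0] + z ≠ 0 ∧ store(data, z + 1, g - 1)[4] + z ≤ -17 ∧ (2*z > 13 ∨ (2*s ≤ 11 ∧ 3*g < 7) ∨ (4*z ≠ 30 ∧ 2*z ≥ 24 ∧ buf[1] > 4 ∧ z ≠ 0))
Answer: WP = 3*buf[0] + z ≠ 0 ∧ store(data, z + 1, g - 1)[4] + z ≤ -17 ∧ (2*z > 13 ∨ (2*s ≤ 11 ∧ 3*g < 7) ∨ (4*z ≠ 30 ∧ 2*z ≥ 24 ∧ buf[1] > 4 ∧ z ≠ 0))


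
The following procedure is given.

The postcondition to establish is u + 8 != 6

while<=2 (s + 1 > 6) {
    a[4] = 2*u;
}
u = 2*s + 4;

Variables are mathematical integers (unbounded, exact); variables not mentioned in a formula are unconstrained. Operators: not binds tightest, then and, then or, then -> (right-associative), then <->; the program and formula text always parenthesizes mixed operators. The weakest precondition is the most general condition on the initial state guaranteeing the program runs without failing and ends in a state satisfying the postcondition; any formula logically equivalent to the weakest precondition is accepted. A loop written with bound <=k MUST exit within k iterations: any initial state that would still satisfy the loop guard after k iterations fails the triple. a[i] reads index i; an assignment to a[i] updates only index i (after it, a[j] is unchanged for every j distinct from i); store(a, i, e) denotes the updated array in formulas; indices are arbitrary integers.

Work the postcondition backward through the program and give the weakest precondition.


Working backward. After the program, the postcondition u + 8 != 6 must hold; in canonical form it is u != -2.
Before u := 2*s + 4: 2*s != -6
Before the loop (bound <=2), unroll the exhaustion recursion (WP_0 = exit-now case; WP_j = one more guarded iteration, up to j = 2):
  WP_0: (not (s > 5)) and 2*s != -6
  WP_1: (s > 5 -> ((not (s > 5)) and 2*s != -6)) and ((not (s > 5)) -> 2*s != -6)
  WP_2: (s > 5 -> ((s > 5 -> ((not (s > 5)) and 2*s != -6)) and ((not (s > 5)) -> 2*s != -6))) and ((not (s > 5)) -> 2*s != -6)
So before the loop: (s > 5 -> ((s > 5 -> ((not (s > 5)) and 2*s != -6)) and ((not (s > 5)) -> 2*s != -6))) and ((not (s > 5)) -> 2*s != -6)
Answer: WP = (s > 5 -> ((s > 5 -> ((not (s > 5)) and 2*s != -6)) and ((not (s > 5)) -> 2*s != -6))) and ((not (s > 5)) -> 2*s != -6)


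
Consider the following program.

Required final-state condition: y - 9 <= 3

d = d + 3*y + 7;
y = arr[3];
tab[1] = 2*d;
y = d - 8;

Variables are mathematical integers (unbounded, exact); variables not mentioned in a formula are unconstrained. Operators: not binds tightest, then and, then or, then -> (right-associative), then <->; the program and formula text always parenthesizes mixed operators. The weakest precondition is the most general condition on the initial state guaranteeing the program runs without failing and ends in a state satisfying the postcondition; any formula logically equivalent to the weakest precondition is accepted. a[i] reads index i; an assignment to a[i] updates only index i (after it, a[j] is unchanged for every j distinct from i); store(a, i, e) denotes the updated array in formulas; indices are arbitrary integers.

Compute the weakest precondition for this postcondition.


Working backward. After the program, the postcondition y - 9 <= 3 must hold; in canonical form it is y <= 12.
Before y := d - 8: d <= 20
Before tab[1] := 2*d: d <= 20
Before y := arr[3]: d <= 20
Before d := d + 3*y + 7: d + 3*y <= 13
Answer: WP = d + 3*y <= 13


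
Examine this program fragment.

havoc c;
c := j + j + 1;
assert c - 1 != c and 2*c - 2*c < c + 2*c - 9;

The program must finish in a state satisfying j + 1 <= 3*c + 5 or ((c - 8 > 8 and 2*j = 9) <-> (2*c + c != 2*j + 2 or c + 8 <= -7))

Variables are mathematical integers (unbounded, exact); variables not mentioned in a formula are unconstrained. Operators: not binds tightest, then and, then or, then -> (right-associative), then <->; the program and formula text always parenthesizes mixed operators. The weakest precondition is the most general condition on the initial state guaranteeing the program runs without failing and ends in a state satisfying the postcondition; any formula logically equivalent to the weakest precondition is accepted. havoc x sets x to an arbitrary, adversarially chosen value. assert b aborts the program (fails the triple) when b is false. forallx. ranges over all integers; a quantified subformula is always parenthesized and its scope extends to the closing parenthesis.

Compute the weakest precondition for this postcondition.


Working backward. After the program, the postcondition j + 1 <= 3*c + 5 or ((c - 8 > 8 and 2*j = 9) <-> (2*c + c != 2*j + 2 or c + 8 <= -7)) must hold; in canonical form it is j <= 3*c + 4 or ((c > 16 and 2*j = 9) <-> (3*c != 2*j + 2 or c <= -15)).
Before assert c - 1 != c and 2*c - 2*c < c + 2*c - 9: 3*c > 9 and (j <= 3*c + 4 or ((c > 16 and 2*j = 9) <-> (3*c != 2*j + 2 or c <= -15)))
Before c := j + j + 1: 6*j > 6 and (5*j >= -7 or ((2*j > 15 and 2*j = 9) <-> (4*j != -1 or 2*j <= -16)))
Before havoc c: 6*j > 6 and (5*j >= -7 or ((2*j > 15 and 2*j = 9) <-> (4*j != -1 or 2*j <= -16)))
Answer: WP = 6*j > 6 and (5*j >= -7 or ((2*j > 15 and 2*j = 9) <-> (4*j != -1 or 2*j <= -16)))


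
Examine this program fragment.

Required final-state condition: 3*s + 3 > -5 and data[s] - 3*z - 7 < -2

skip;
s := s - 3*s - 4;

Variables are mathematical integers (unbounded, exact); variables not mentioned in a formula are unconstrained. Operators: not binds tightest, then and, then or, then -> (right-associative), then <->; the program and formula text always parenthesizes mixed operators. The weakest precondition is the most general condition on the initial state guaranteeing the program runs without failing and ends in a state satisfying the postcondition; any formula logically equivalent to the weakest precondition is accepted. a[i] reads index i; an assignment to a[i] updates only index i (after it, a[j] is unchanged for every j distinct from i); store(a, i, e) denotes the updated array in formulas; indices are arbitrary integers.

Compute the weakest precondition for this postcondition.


Working backward. After the program, the postcondition 3*s + 3 > -5 and data[s] - 3*z - 7 < -2 must hold; in canonical form it is 3*s > -8 and data[s] < 3*z + 5.
Before s := s - 3*s - 4: 6*s < -4 and data[-2*s - 4] < 3*z + 5
Before skip: 6*s < -4 and data[-2*s - 4] < 3*z + 5
Answer: WP = 6*s < -4 and data[-2*s - 4] < 3*z + 5


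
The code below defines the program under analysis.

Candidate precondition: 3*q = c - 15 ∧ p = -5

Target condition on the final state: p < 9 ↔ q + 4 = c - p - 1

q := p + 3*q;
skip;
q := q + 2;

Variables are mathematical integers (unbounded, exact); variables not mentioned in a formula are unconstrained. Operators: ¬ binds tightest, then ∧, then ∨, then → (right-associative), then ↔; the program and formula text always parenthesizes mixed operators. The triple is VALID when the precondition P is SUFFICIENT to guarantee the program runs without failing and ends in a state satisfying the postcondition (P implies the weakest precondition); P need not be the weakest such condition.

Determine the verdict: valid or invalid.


Working backward. After the program, the postcondition p < 9 ↔ q + 4 = c - p - 1 must hold; in canonical form it is p < 9 ↔ p + q = c - 5.
Before q := q + 2: p < 9 ↔ p + q = c - 7
Before skip: p < 9 ↔ p + q = c - 7
Before q := p + 3*q: p < 9 ↔ 2*p + 3*q = c - 7
The weakest precondition is p < 9 ↔ 2*p + 3*q = c - 7.
Check whether 3*q = c - 15 ∧ p = -5 implies it.
Countermodel: at the initial state c = 15, p = -5, q = 0, the precondition holds but the weakest precondition fails.
Answer: invalid


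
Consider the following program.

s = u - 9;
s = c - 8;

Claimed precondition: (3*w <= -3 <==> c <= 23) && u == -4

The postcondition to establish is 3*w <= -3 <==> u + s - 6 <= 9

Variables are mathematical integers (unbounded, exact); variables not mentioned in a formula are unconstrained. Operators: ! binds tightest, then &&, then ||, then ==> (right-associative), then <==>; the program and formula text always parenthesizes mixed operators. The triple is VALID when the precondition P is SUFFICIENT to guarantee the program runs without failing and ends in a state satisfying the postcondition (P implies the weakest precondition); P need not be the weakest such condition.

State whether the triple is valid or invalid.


Working backward. After the program, the postcondition 3*w <= -3 <==> u + s - 6 <= 9 must hold; in canonical form it is 3*w <= -3 <==> s + u <= 15.
Before s := c - 8: 3*w <= -3 <==> c + u <= 23
Before s := u - 9: 3*w <= -3 <==> c + u <= 23
The weakest precondition is 3*w <= -3 <==> c + u <= 23.
Check whether (3*w <= -3 <==> c <= 23) && u == -4 implies it.
Countermodel: at the initial state c = 24, u = -4, w = 0, the precondition holds but the weakest precondition fails.
Answer: invalid


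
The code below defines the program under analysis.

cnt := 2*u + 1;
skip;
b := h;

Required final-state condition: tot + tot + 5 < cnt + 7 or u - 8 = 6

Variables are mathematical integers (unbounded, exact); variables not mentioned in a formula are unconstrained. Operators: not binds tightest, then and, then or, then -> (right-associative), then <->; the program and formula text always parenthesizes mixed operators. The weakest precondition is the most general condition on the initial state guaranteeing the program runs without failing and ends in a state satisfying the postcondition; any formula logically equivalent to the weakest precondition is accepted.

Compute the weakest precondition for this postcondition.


Working backward. After the program, the postcondition tot + tot + 5 < cnt + 7 or u - 8 = 6 must hold; in canonical form it is 2*tot < cnt + 2 or u = 14.
Before b := h: 2*tot < cnt + 2 or u = 14
Before skip: 2*tot < cnt + 2 or u = 14
Before cnt := 2*u + 1: 2*tot < 2*u + 3 or u = 14
Answer: WP = 2*tot < 2*u + 3 or u = 14


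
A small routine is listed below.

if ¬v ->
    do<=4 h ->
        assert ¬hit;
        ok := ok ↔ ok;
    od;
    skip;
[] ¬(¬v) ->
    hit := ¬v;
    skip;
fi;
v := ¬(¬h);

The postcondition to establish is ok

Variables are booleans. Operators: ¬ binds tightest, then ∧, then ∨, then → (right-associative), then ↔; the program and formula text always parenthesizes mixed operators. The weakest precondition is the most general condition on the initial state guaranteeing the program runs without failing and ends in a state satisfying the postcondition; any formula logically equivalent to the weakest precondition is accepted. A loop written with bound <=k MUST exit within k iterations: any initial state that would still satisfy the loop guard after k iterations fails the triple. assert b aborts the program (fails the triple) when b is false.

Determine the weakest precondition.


Working backward. After the program, ok must hold.
Before v := ¬(¬h): ok
Then branch requires (h → ((¬hit) ∧ (h → ((¬hit) ∧ (h → ((¬hit) ∧ (h → ((¬hit) ∧ (¬h))))))))) ∧ ((¬h) → ok); else branch requires ok.
Before the if: ((¬v) → ((h → ((¬hit) ∧ (h → ((¬hit) ∧ (h → ((¬hit) ∧ (h → ((¬hit) ∧ (¬h))))))))) ∧ ((¬h) → ok))) ∧ (v → ok)
Answer: WP = ((¬v) → ((h → ((¬hit) ∧ (h → ((¬hit) ∧ (h → ((¬hit) ∧ (h → ((¬hit) ∧ (¬h))))))))) ∧ ((¬h) → ok))) ∧ (v → ok)


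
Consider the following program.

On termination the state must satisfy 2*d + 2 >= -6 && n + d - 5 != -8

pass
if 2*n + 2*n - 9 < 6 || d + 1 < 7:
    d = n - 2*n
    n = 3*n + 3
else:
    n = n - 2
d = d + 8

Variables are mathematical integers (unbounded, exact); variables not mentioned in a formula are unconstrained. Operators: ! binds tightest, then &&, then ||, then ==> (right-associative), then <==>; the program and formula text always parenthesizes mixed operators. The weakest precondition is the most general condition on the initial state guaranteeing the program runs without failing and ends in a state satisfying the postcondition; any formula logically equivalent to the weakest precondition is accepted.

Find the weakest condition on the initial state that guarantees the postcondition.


Working backward. After the program, the postcondition 2*d + 2 >= -6 && n + d - 5 != -8 must hold; in canonical form it is 2*d >= -8 && d + n != -3.
Before d := d + 8: 2*d >= -24 && d + n != -11
Then branch requires 2*n <= 24 && 2*n != -14; else branch requires 2*d >= -24 && d + n != -9.
Before the if: ((4*n < 15 || d < 6) ==> (2*n <= 24 && 2*n != -14)) && ((!(4*n < 15 || d < 6)) ==> (2*d >= -24 && d + n != -9))
Before skip: ((4*n < 15 || d < 6) ==> (2*n <= 24 && 2*n != -14)) && ((!(4*n < 15 || d < 6)) ==> (2*d >= -24 && d + n != -9))
Answer: WP = ((4*n < 15 || d < 6) ==> (2*n <= 24 && 2*n != -14)) && ((!(4*n < 15 || d < 6)) ==> (2*d >= -24 && d + n != -9))


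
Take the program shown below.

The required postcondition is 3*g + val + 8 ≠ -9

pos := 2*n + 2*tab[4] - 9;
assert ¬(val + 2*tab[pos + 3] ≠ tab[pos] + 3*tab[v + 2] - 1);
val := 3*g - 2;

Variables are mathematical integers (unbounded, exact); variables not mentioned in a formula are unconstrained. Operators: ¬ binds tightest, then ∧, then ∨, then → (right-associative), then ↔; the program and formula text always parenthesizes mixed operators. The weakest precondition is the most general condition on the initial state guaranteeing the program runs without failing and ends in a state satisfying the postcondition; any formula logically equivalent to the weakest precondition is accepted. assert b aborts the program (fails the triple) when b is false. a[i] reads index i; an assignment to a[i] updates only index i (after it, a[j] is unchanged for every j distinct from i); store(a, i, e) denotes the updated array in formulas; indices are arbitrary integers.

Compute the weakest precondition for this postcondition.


Working backward. After the program, the postcondition 3*g + val + 8 ≠ -9 must hold; in canonical form it is 3*g + val ≠ -17.
Before val := 3*g - 2: 6*g ≠ -15
Before assert ¬(val + 2*tab[pos + 3] ≠ tab[pos] + 3*tab[v + 2] - 1): (¬(2*tab[pos + 3] + val ≠ 3*tab[v + 2] + tab[pos] - 1)) ∧ 6*g ≠ -15
Before pos := 2*n + 2*tab[4] - 9: (¬(2*tab[2*tab[4] + 2*n - 6] + val ≠ 3*tab[v + 2] + tab[2*tab[4] + 2*n - 9] - 1)) ∧ 6*g ≠ -15
Answer: WP = (¬(2*tab[2*tab[4] + 2*n - 6] + val ≠ 3*tab[v + 2] + tab[2*tab[4] + 2*n - 9] - 1)) ∧ 6*g ≠ -15


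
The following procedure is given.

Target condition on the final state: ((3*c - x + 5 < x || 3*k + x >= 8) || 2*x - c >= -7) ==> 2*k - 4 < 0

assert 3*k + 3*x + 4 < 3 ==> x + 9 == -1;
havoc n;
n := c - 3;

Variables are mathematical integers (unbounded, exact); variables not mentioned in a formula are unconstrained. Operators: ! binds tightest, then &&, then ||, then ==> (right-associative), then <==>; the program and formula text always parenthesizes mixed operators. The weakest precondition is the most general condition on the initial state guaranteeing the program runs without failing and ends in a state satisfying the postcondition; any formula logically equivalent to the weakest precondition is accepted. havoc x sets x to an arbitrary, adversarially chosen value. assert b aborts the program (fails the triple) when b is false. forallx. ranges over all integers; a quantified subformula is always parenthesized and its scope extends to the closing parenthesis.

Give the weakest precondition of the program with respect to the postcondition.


Working backward. After the program, the postcondition ((3*c - x + 5 < x || 3*k + x >= 8) || 2*x - c >= -7) ==> 2*k - 4 < 0 must hold; in canonical form it is (3*c < 2*x - 5 || 3*k + x >= 8 || 2*x >= c - 7) ==> 2*k < 4.
Before n := c - 3: (3*c < 2*x - 5 || 3*k + x >= 8 || 2*x >= c - 7) ==> 2*k < 4
Before havoc n: (3*c < 2*x - 5 || 3*k + x >= 8 || 2*x >= c - 7) ==> 2*k < 4
Before assert 3*k + 3*x + 4 < 3 ==> x + 9 == -1: (3*k + 3*x < -1 ==> x == -10) && ((3*c < 2*x - 5 || 3*k + x >= 8 || 2*x >= c - 7) ==> 2*k < 4)
Answer: WP = (3*k + 3*x < -1 ==> x == -10) && ((3*c < 2*x - 5 || 3*k + x >= 8 || 2*x >= c - 7) ==> 2*k < 4)


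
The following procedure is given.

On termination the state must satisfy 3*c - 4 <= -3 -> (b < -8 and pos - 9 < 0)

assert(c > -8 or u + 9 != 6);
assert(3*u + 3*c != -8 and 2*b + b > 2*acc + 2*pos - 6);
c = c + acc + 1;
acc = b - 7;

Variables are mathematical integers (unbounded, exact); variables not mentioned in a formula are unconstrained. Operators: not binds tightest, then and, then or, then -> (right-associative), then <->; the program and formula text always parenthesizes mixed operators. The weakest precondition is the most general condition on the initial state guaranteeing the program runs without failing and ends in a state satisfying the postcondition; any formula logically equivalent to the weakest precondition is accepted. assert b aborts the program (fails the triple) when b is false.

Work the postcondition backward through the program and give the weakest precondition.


Working backward. After the program, the postcondition 3*c - 4 <= -3 -> (b < -8 and pos - 9 < 0) must hold; in canonical form it is 3*c <= 1 -> (b < -8 and pos < 9).
Before acc := b - 7: 3*c <= 1 -> (b < -8 and pos < 9)
Before c := c + acc + 1: 3*acc + 3*c <= -2 -> (b < -8 and pos < 9)
Before assert 3*u + 3*c != -8 and 2*b + b > 2*acc + 2*pos - 6: 3*c + 3*u != -8 and 3*b > 2*acc + 2*pos - 6 and (3*acc + 3*c <= -2 -> (b < -8 and pos < 9))
Before assert c > -8 or u + 9 != 6: (c > -8 or u != -3) and 3*c + 3*u != -8 and 3*b > 2*acc + 2*pos - 6 and (3*acc + 3*c <= -2 -> (b < -8 and pos < 9))
Answer: WP = (c > -8 or u != -3) and 3*c + 3*u != -8 and 3*b > 2*acc + 2*pos - 6 and (3*acc + 3*c <= -2 -> (b < -8 and pos < 9))


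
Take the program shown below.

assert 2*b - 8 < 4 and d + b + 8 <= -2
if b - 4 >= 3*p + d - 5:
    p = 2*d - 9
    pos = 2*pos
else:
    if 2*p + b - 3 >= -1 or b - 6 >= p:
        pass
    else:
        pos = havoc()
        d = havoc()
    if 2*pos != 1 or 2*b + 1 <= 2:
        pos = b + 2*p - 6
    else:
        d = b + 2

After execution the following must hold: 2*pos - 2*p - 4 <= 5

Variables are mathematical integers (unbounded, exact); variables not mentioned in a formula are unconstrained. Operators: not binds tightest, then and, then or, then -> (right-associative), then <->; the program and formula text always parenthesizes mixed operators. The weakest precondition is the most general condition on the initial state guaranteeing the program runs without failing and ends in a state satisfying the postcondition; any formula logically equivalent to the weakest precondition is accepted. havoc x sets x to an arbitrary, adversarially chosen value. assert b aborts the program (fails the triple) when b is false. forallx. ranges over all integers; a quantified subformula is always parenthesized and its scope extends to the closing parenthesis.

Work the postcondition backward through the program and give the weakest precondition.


Working backward. After the program, the postcondition 2*pos - 2*p - 4 <= 5 must hold; in canonical form it is 2*pos <= 2*p + 9.
Then branch requires 4*pos <= 4*d - 9; else branch requires ((b + 2*p >= 2 or b >= p + 6) -> (((2*pos != 1 or 2*b <= 1) -> 2*b + 2*p <= 21) and ((not (2*pos != 1 or 2*b <= 1)) -> 2*pos <= 2*p + 9))) and ((not (b + 2*p >= 2 or b >= p + 6)) -> (forall pos_1. (((2*pos_1 != 1 or 2*b <= 1) -> 2*b + 2*p <= 21) and ((not (2*pos_1 != 1 or 2*b <= 1)) -> 2*pos_1 <= 2*p + 9)))).
Before the if: (b >= d + 3*p - 1 -> 4*pos <= 4*d - 9) and ((not (b >= d + 3*p - 1)) -> (((b + 2*p >= 2 or b >= p + 6) -> (((2*pos != 1 or 2*b <= 1) -> 2*b + 2*p <= 21) and ((not (2*pos != 1 or 2*b <= 1)) -> 2*pos <= 2*p + 9))) and ((not (b + 2*p >= 2 or b >= p + 6)) -> (forall pos_1. (((2*pos_1 != 1 or 2*b <= 1) -> 2*b + 2*p <= 21) and ((not (2*pos_1 != 1 or 2*b <= 1)) -> 2*pos_1 <= 2*p + 9))))))
Before assert 2*b - 8 < 4 and d + b + 8 <= -2: 2*b < 12 and b + d <= -10 and (b >= d + 3*p - 1 -> 4*pos <= 4*d - 9) and ((not (b >= d + 3*p - 1)) -> (((b + 2*p >= 2 or b >= p + 6) -> (((2*pos != 1 or 2*b <= 1) -> 2*b + 2*p <= 21) and ((not (2*pos != 1 or 2*b <= 1)) -> 2*pos <= 2*p + 9))) and ((not (b + 2*p >= 2 or b >= p + 6)) -> (forall pos_1. (((2*pos_1 != 1 or 2*b <= 1) -> 2*b + 2*p <= 21) and ((not (2*pos_1 != 1 or 2*b <= 1)) -> 2*pos_1 <= 2*p + 9))))))
Answer: WP = 2*b < 12 and b + d <= -10 and (b >= d + 3*p - 1 -> 4*pos <= 4*d - 9) and ((not (b >= d + 3*p - 1)) -> (((b + 2*p >= 2 or b >= p + 6) -> (((2*pos != 1 or 2*b <= 1) -> 2*b + 2*p <= 21) and ((not (2*pos != 1 or 2*b <= 1)) -> 2*pos <= 2*p + 9))) and ((not (b + 2*p >= 2 or b >= p + 6)) -> (forall pos_1. (((2*pos_1 != 1 or 2*b <= 1) -> 2*b + 2*p <= 21) and ((not (2*pos_1 != 1 or 2*b <= 1)) -> 2*pos_1 <= 2*p + 9))))))


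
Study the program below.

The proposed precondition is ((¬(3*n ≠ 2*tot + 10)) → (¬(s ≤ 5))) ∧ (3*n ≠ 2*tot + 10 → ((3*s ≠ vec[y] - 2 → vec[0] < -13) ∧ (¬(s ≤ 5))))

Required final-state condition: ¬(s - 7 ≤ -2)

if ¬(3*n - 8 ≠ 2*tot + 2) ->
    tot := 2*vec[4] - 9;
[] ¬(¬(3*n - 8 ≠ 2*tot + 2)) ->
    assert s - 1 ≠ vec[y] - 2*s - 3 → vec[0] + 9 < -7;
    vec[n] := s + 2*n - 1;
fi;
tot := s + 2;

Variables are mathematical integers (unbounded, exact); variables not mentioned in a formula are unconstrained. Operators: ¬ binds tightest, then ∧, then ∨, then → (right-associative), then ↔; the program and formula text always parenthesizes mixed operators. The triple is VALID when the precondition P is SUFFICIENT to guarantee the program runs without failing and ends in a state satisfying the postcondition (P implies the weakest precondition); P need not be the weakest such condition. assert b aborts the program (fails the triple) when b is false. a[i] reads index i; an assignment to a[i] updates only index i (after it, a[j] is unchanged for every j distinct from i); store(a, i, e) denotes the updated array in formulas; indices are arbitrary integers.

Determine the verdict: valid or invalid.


Working backward. After the program, the postcondition ¬(s - 7 ≤ -2) must hold; in canonical form it is ¬(s ≤ 5).
Before tot := s + 2: ¬(s ≤ 5)
Then branch requires ¬(s ≤ 5); else branch requires (3*s ≠ vec[y] - 2 → vec[0] < -16) ∧ (¬(s ≤ 5)).
Before the if: ((¬(3*n ≠ 2*tot + 10)) → (¬(s ≤ 5))) ∧ (3*n ≠ 2*tot + 10 → ((3*s ≠ vec[y] - 2 → vec[0] < -16) ∧ (¬(s ≤ 5))))
The weakest precondition is ((¬(3*n ≠ 2*tot + 10)) → (¬(s ≤ 5))) ∧ (3*n ≠ 2*tot + 10 → ((3*s ≠ vec[y] - 2 → vec[0] < -16) ∧ (¬(s ≤ 5)))).
Check whether ((¬(3*n ≠ 2*tot + 10)) → (¬(s ≤ 5))) ∧ (3*n ≠ 2*tot + 10 → ((3*s ≠ vec[y] - 2 → vec[0] < -13) ∧ (¬(s ≤ 5)))) implies it.
Countermodel: at the initial state n = 5, s = 6, tot = 2, vec = {[0] = -14, [8] = -6516, elsewhere -14}, y = 8, the precondition holds but the weakest precondition fails.
Answer: invalid


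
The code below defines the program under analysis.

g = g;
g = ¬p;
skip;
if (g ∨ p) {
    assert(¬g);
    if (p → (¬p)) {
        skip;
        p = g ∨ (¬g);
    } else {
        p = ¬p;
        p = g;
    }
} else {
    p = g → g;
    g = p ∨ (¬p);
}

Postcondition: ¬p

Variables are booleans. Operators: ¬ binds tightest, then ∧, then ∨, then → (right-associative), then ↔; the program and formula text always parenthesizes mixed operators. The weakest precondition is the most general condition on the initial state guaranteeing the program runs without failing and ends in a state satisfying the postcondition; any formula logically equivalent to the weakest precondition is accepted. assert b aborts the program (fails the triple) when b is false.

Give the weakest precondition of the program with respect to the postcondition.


Working backward. After the program, ¬p must hold.
Then branch requires (¬g) ∧ (¬(p → (¬p))) ∧ ((¬(p → (¬p))) → (¬g)); else branch requires false.
Before the if: ((g ∨ p) → ((¬g) ∧ (¬(p → (¬p))) ∧ ((¬(p → (¬p))) → (¬g)))) ∧ (g ∨ p)
Before skip: ((g ∨ p) → ((¬g) ∧ (¬(p → (¬p))) ∧ ((¬(p → (¬p))) → (¬g)))) ∧ (g ∨ p)
Before g := ¬p: p ∧ (¬(p → (¬p))) ∧ ((¬(p → (¬p))) → p)
Before g := g: p ∧ (¬(p → (¬p))) ∧ ((¬(p → (¬p))) → p)
Answer: WP = p ∧ (¬(p → (¬p))) ∧ ((¬(p → (¬p))) → p)


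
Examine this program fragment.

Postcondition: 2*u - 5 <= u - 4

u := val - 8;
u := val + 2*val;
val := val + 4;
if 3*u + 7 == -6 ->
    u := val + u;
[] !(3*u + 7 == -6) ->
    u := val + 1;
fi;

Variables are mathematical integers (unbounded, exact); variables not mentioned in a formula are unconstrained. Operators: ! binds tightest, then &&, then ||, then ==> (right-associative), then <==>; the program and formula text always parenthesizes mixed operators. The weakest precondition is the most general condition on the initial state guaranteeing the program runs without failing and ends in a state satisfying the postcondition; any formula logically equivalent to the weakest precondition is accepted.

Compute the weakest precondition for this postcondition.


Working backward. After the program, the postcondition 2*u - 5 <= u - 4 must hold; in canonical form it is u <= 1.
Then branch requires u + val <= 1; else branch requires val <= 0.
Before the if: (3*u == -13 ==> u + val <= 1) && ((!(3*u == -13)) ==> val <= 0)
Before val := val + 4: (3*u == -13 ==> u + val <= -3) && ((!(3*u == -13)) ==> val <= -4)
Before u := val + 2*val: (9*val == -13 ==> 4*val <= -3) && ((!(9*val == -13)) ==> val <= -4)
Before u := val - 8: (9*val == -13 ==> 4*val <= -3) && ((!(9*val == -13)) ==> val <= -4)
Answer: WP = (9*val == -13 ==> 4*val <= -3) && ((!(9*val == -13)) ==> val <= -4)


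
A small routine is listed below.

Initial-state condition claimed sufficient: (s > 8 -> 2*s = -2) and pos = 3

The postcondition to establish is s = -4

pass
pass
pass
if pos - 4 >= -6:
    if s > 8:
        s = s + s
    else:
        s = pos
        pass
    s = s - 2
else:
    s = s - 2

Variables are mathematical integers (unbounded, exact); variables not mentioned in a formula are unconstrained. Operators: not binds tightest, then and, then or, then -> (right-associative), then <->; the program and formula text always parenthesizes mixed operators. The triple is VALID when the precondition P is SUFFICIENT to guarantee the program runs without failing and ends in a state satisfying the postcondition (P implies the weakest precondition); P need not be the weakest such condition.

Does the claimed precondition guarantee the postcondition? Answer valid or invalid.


Working backward. After the program, s = -4 must hold.
Then branch requires (s > 8 -> 2*s = -2) and ((not (s > 8)) -> pos = -2); else branch requires s = -2.
Before the if: (pos >= -2 -> ((s > 8 -> 2*s = -2) and ((not (s > 8)) -> pos = -2))) and ((not (pos >= -2)) -> s = -2)
Before skip: (pos >= -2 -> ((s > 8 -> 2*s = -2) and ((not (s > 8)) -> pos = -2))) and ((not (pos >= -2)) -> s = -2)
Before skip: (pos >= -2 -> ((s > 8 -> 2*s = -2) and ((not (s > 8)) -> pos = -2))) and ((not (pos >= -2)) -> s = -2)
Before skip: (pos >= -2 -> ((s > 8 -> 2*s = -2) and ((not (s > 8)) -> pos = -2))) and ((not (pos >= -2)) -> s = -2)
The weakest precondition is (pos >= -2 -> ((s > 8 -> 2*s = -2) and ((not (s > 8)) -> pos = -2))) and ((not (pos >= -2)) -> s = -2).
Check whether (s > 8 -> 2*s = -2) and pos = 3 implies it.
Countermodel: at the initial state pos = 3, s = 8, the precondition holds but the weakest precondition fails.
Answer: invalid


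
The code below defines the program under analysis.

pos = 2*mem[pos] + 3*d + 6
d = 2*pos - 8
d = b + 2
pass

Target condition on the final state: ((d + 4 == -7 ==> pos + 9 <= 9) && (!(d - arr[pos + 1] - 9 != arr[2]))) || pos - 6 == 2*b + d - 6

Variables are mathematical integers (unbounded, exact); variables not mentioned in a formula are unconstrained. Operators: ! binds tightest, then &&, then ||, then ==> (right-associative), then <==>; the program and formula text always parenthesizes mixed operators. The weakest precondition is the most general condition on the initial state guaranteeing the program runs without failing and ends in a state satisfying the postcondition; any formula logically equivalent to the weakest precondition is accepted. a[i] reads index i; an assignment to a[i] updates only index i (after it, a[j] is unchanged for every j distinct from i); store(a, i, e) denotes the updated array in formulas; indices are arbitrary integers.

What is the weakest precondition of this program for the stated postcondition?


Working backward. After the program, the postcondition ((d + 4 == -7 ==> pos + 9 <= 9) && (!(d - arr[pos + 1] - 9 != arr[2]))) || pos - 6 == 2*b + d - 6 must hold; in canonical form it is ((d == -11 ==> pos <= 0) && (!(d != arr[pos + 1] + arr[2] + 9))) || pos == 2*b + d.
Before skip: ((d == -11 ==> pos <= 0) && (!(d != arr[pos + 1] + arr[2] + 9))) || pos == 2*b + d
Before d := b + 2: ((b == -13 ==> pos <= 0) && (!(b != arr[pos + 1] + arr[2] + 7))) || pos == 3*b + 2
Before d := 2*pos - 8: ((b == -13 ==> pos <= 0) && (!(b != arr[pos + 1] + arr[2] + 7))) || pos == 3*b + 2
Before pos := 2*mem[pos] + 3*d + 6: ((b == -13 ==> 2*mem[pos] + 3*d <= -6) && (!(b != arr[2*mem[pos] + 3*d + 7] + arr[2] + 7))) || 2*mem[pos] + 3*d == 3*b - 4
Answer: WP = ((b == -13 ==> 2*mem[pos] + 3*d <= -6) && (!(b != arr[2*mem[pos] + 3*d + 7] + arr[2] + 7))) || 2*mem[pos] + 3*d == 3*b - 4


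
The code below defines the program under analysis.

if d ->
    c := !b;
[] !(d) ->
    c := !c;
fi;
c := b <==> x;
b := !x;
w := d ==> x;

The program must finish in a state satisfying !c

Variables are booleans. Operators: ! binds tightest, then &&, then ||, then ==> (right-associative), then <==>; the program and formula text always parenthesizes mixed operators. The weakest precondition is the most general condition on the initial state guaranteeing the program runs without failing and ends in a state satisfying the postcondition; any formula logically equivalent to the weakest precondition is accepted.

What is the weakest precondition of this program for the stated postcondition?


Working backward. After the program, !c must hold.
Before w := d ==> x: !c
Before b := !x: !c
Before c := b <==> x: !(b <==> x)
Then branch requires !(b <==> x); else branch requires !(b <==> x).
Before the if: (d ==> (!(b <==> x))) && ((!d) ==> (!(b <==> x)))
Answer: WP = (d ==> (!(b <==> x))) && ((!d) ==> (!(b <==> x)))


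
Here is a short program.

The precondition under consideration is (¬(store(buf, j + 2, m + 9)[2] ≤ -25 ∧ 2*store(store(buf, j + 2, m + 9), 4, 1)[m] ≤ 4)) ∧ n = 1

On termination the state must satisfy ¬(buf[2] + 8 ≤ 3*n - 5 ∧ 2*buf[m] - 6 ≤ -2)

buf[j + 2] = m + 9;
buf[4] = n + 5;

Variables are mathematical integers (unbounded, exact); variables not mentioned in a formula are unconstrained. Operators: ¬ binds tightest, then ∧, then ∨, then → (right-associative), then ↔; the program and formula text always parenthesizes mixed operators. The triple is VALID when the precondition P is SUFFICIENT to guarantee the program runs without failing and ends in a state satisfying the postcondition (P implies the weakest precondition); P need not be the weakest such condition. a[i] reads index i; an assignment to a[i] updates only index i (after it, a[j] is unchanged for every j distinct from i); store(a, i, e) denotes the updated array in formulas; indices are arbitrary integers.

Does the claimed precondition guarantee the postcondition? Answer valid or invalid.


Working backward. After the program, the postcondition ¬(buf[2] + 8 ≤ 3*n - 5 ∧ 2*buf[m] - 6 ≤ -2) must hold; in canonical form it is ¬(buf[2] ≤ 3*n - 13 ∧ 2*buf[m] ≤ 4).
Before buf[4] := n + 5: ¬(buf[2] ≤ 3*n - 13 ∧ 2*store(buf, 4, n + 5)[m] ≤ 4)
Before buf[j + 2] := m + 9: ¬(store(buf, j + 2, m + 9)[2] ≤ 3*n - 13 ∧ 2*store(store(buf, j + 2, m + 9), 4, n + 5)[m] ≤ 4)
The weakest precondition is ¬(store(buf, j + 2, m + 9)[2] ≤ 3*n - 13 ∧ 2*store(store(buf, j + 2, m + 9), 4, n + 5)[m] ≤ 4).
Check whether (¬(store(buf, j + 2, m + 9)[2] ≤ -25 ∧ 2*store(store(buf, j + 2, m + 9), 4, 1)[m] ≤ 4)) ∧ n = 1 implies it.
Countermodel: at the initial state buf = {[-19] = 2, [2] = 3, [4] = 3, elsewhere 3}, j = 0, m = -19, n = 1, the precondition holds but the weakest precondition fails.
Answer: invalid
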